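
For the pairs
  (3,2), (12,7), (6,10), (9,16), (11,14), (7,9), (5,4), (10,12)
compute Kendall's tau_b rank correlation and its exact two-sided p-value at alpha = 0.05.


Step 1: Enumerate the 28 unordered pairs (i,j) with i<j and classify each by sign(x_j-x_i) * sign(y_j-y_i).
  (1,2):dx=+9,dy=+5->C; (1,3):dx=+3,dy=+8->C; (1,4):dx=+6,dy=+14->C; (1,5):dx=+8,dy=+12->C
  (1,6):dx=+4,dy=+7->C; (1,7):dx=+2,dy=+2->C; (1,8):dx=+7,dy=+10->C; (2,3):dx=-6,dy=+3->D
  (2,4):dx=-3,dy=+9->D; (2,5):dx=-1,dy=+7->D; (2,6):dx=-5,dy=+2->D; (2,7):dx=-7,dy=-3->C
  (2,8):dx=-2,dy=+5->D; (3,4):dx=+3,dy=+6->C; (3,5):dx=+5,dy=+4->C; (3,6):dx=+1,dy=-1->D
  (3,7):dx=-1,dy=-6->C; (3,8):dx=+4,dy=+2->C; (4,5):dx=+2,dy=-2->D; (4,6):dx=-2,dy=-7->C
  (4,7):dx=-4,dy=-12->C; (4,8):dx=+1,dy=-4->D; (5,6):dx=-4,dy=-5->C; (5,7):dx=-6,dy=-10->C
  (5,8):dx=-1,dy=-2->C; (6,7):dx=-2,dy=-5->C; (6,8):dx=+3,dy=+3->C; (7,8):dx=+5,dy=+8->C
Step 2: C = 20, D = 8, total pairs = 28.
Step 3: tau = (C - D)/(n(n-1)/2) = (20 - 8)/28 = 0.428571.
Step 4: Exact two-sided p-value (enumerate n! = 40320 permutations of y under H0): p = 0.178869.
Step 5: alpha = 0.05. fail to reject H0.

tau_b = 0.4286 (C=20, D=8), p = 0.178869, fail to reject H0.


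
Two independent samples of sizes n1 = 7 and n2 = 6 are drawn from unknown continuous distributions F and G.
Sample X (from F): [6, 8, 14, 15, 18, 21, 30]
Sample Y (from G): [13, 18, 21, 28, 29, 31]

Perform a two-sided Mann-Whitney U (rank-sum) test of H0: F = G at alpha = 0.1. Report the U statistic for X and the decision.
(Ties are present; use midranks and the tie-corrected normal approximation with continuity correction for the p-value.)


Step 1: Combine and sort all 13 observations; assign midranks.
sorted (value, group): (6,X), (8,X), (13,Y), (14,X), (15,X), (18,X), (18,Y), (21,X), (21,Y), (28,Y), (29,Y), (30,X), (31,Y)
ranks: 6->1, 8->2, 13->3, 14->4, 15->5, 18->6.5, 18->6.5, 21->8.5, 21->8.5, 28->10, 29->11, 30->12, 31->13
Step 2: Rank sum for X: R1 = 1 + 2 + 4 + 5 + 6.5 + 8.5 + 12 = 39.
Step 3: U_X = R1 - n1(n1+1)/2 = 39 - 7*8/2 = 39 - 28 = 11.
       U_Y = n1*n2 - U_X = 42 - 11 = 31.
Step 4: Ties are present, so use the tie-corrected normal approximation (with continuity correction) for the p-value.
Step 5: p-value = 0.173549; compare to alpha = 0.1. fail to reject H0.

U_X = 11, p = 0.173549, fail to reject H0 at alpha = 0.1.


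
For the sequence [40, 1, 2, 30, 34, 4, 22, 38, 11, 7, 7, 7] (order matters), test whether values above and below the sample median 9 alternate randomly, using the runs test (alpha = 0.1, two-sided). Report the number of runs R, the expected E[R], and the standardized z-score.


Step 1: Compute median = 9; label A = above, B = below.
Labels in order: ABBAABAAABBB  (n_A = 6, n_B = 6)
Step 2: Count runs R = 6.
Step 3: Under H0 (random ordering), E[R] = 2*n_A*n_B/(n_A+n_B) + 1 = 2*6*6/12 + 1 = 7.0000.
        Var[R] = 2*n_A*n_B*(2*n_A*n_B - n_A - n_B) / ((n_A+n_B)^2 * (n_A+n_B-1)) = 4320/1584 = 2.7273.
        SD[R] = 1.6514.
Step 4: Continuity-corrected z = (R + 0.5 - E[R]) / SD[R] = (6 + 0.5 - 7.0000) / 1.6514 = -0.3028.
Step 5: Two-sided p-value via normal approximation = 2*(1 - Phi(|z|)) = 0.762069.
Step 6: alpha = 0.1. fail to reject H0.

R = 6, z = -0.3028, p = 0.762069, fail to reject H0.


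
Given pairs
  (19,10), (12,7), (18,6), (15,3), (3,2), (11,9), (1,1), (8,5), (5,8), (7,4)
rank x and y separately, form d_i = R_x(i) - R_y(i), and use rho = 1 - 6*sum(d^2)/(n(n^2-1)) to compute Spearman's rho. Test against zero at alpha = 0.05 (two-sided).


Step 1: Rank x and y separately (midranks; no ties here).
rank(x): 19->10, 12->7, 18->9, 15->8, 3->2, 11->6, 1->1, 8->5, 5->3, 7->4
rank(y): 10->10, 7->7, 6->6, 3->3, 2->2, 9->9, 1->1, 5->5, 8->8, 4->4
Step 2: d_i = R_x(i) - R_y(i); compute d_i^2.
  (10-10)^2=0, (7-7)^2=0, (9-6)^2=9, (8-3)^2=25, (2-2)^2=0, (6-9)^2=9, (1-1)^2=0, (5-5)^2=0, (3-8)^2=25, (4-4)^2=0
sum(d^2) = 68.
Step 3: rho = 1 - 6*68 / (10*(10^2 - 1)) = 1 - 408/990 = 0.587879.
Step 4: Under H0, t = rho * sqrt((n-2)/(1-rho^2)) = 2.0555 ~ t(8).
Step 5: Two-sided p-value from the t-distribution with 8 df = 0.073878.
Step 6: alpha = 0.05. fail to reject H0.

rho = 0.5879, p = 0.073878, fail to reject H0 at alpha = 0.05.


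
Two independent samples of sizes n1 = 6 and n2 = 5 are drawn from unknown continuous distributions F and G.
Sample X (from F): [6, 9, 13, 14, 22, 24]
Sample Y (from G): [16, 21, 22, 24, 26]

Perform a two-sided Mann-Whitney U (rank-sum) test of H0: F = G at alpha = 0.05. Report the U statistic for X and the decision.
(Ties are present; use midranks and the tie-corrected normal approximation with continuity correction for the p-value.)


Step 1: Combine and sort all 11 observations; assign midranks.
sorted (value, group): (6,X), (9,X), (13,X), (14,X), (16,Y), (21,Y), (22,X), (22,Y), (24,X), (24,Y), (26,Y)
ranks: 6->1, 9->2, 13->3, 14->4, 16->5, 21->6, 22->7.5, 22->7.5, 24->9.5, 24->9.5, 26->11
Step 2: Rank sum for X: R1 = 1 + 2 + 3 + 4 + 7.5 + 9.5 = 27.
Step 3: U_X = R1 - n1(n1+1)/2 = 27 - 6*7/2 = 27 - 21 = 6.
       U_Y = n1*n2 - U_X = 30 - 6 = 24.
Step 4: Ties are present, so use the tie-corrected normal approximation (with continuity correction) for the p-value.
Step 5: p-value = 0.119000; compare to alpha = 0.05. fail to reject H0.

U_X = 6, p = 0.119000, fail to reject H0 at alpha = 0.05.


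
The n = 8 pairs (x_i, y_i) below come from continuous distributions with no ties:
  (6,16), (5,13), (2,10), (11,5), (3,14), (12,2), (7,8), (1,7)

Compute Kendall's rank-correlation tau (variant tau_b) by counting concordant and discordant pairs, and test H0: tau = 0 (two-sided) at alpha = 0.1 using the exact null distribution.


Step 1: Enumerate the 28 unordered pairs (i,j) with i<j and classify each by sign(x_j-x_i) * sign(y_j-y_i).
  (1,2):dx=-1,dy=-3->C; (1,3):dx=-4,dy=-6->C; (1,4):dx=+5,dy=-11->D; (1,5):dx=-3,dy=-2->C
  (1,6):dx=+6,dy=-14->D; (1,7):dx=+1,dy=-8->D; (1,8):dx=-5,dy=-9->C; (2,3):dx=-3,dy=-3->C
  (2,4):dx=+6,dy=-8->D; (2,5):dx=-2,dy=+1->D; (2,6):dx=+7,dy=-11->D; (2,7):dx=+2,dy=-5->D
  (2,8):dx=-4,dy=-6->C; (3,4):dx=+9,dy=-5->D; (3,5):dx=+1,dy=+4->C; (3,6):dx=+10,dy=-8->D
  (3,7):dx=+5,dy=-2->D; (3,8):dx=-1,dy=-3->C; (4,5):dx=-8,dy=+9->D; (4,6):dx=+1,dy=-3->D
  (4,7):dx=-4,dy=+3->D; (4,8):dx=-10,dy=+2->D; (5,6):dx=+9,dy=-12->D; (5,7):dx=+4,dy=-6->D
  (5,8):dx=-2,dy=-7->C; (6,7):dx=-5,dy=+6->D; (6,8):dx=-11,dy=+5->D; (7,8):dx=-6,dy=-1->C
Step 2: C = 10, D = 18, total pairs = 28.
Step 3: tau = (C - D)/(n(n-1)/2) = (10 - 18)/28 = -0.285714.
Step 4: Exact two-sided p-value (enumerate n! = 40320 permutations of y under H0): p = 0.398760.
Step 5: alpha = 0.1. fail to reject H0.

tau_b = -0.2857 (C=10, D=18), p = 0.398760, fail to reject H0.


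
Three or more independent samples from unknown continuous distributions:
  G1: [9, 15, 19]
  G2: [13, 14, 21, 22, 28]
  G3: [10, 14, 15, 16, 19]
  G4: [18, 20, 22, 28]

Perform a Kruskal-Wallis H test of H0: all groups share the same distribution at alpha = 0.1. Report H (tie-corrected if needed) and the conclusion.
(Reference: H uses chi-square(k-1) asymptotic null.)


Step 1: Combine all N = 17 observations and assign midranks.
sorted (value, group, rank): (9,G1,1), (10,G3,2), (13,G2,3), (14,G2,4.5), (14,G3,4.5), (15,G1,6.5), (15,G3,6.5), (16,G3,8), (18,G4,9), (19,G1,10.5), (19,G3,10.5), (20,G4,12), (21,G2,13), (22,G2,14.5), (22,G4,14.5), (28,G2,16.5), (28,G4,16.5)
Step 2: Sum ranks within each group.
R_1 = 18 (n_1 = 3)
R_2 = 51.5 (n_2 = 5)
R_3 = 31.5 (n_3 = 5)
R_4 = 52 (n_4 = 4)
Step 3: H = 12/(N(N+1)) * sum(R_i^2/n_i) - 3(N+1)
     = 12/(17*18) * (18^2/3 + 51.5^2/5 + 31.5^2/5 + 52^2/4) - 3*18
     = 0.039216 * 1512.9 - 54
     = 5.329412.
Step 4: Ties present; correction factor C = 1 - 30/(17^3 - 17) = 0.993873. Corrected H = 5.329412 / 0.993873 = 5.362269.
Step 5: Under H0, H ~ chi^2(3); p-value = 0.147113.
Step 6: alpha = 0.1. fail to reject H0.

H = 5.3623, df = 3, p = 0.147113, fail to reject H0.


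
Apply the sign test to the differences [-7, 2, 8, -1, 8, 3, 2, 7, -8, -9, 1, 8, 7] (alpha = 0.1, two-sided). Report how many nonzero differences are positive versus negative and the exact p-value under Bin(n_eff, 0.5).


Step 1: Discard zero differences. Original n = 13; n_eff = number of nonzero differences = 13.
Nonzero differences (with sign): -7, +2, +8, -1, +8, +3, +2, +7, -8, -9, +1, +8, +7
Step 2: Count signs: positive = 9, negative = 4.
Step 3: Under H0: P(positive) = 0.5, so the number of positives S ~ Bin(13, 0.5).
Step 4: Two-sided exact p-value = sum of Bin(13,0.5) probabilities at or below the observed probability = 0.266846.
Step 5: alpha = 0.1. fail to reject H0.

n_eff = 13, pos = 9, neg = 4, p = 0.266846, fail to reject H0.


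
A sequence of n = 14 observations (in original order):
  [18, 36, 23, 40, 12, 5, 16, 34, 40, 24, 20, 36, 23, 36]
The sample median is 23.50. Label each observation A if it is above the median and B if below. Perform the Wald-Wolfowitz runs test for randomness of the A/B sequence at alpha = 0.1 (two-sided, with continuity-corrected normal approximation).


Step 1: Compute median = 23.50; label A = above, B = below.
Labels in order: BABABBBAAABABA  (n_A = 7, n_B = 7)
Step 2: Count runs R = 10.
Step 3: Under H0 (random ordering), E[R] = 2*n_A*n_B/(n_A+n_B) + 1 = 2*7*7/14 + 1 = 8.0000.
        Var[R] = 2*n_A*n_B*(2*n_A*n_B - n_A - n_B) / ((n_A+n_B)^2 * (n_A+n_B-1)) = 8232/2548 = 3.2308.
        SD[R] = 1.7974.
Step 4: Continuity-corrected z = (R - 0.5 - E[R]) / SD[R] = (10 - 0.5 - 8.0000) / 1.7974 = 0.8345.
Step 5: Two-sided p-value via normal approximation = 2*(1 - Phi(|z|)) = 0.403986.
Step 6: alpha = 0.1. fail to reject H0.

R = 10, z = 0.8345, p = 0.403986, fail to reject H0.


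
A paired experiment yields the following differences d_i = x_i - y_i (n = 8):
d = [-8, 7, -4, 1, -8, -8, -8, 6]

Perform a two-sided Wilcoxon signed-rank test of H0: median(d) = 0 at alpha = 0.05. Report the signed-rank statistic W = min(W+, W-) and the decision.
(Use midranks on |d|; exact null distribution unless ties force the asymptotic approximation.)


Step 1: Drop any zero differences (none here) and take |d_i|.
|d| = [8, 7, 4, 1, 8, 8, 8, 6]
Step 2: Midrank |d_i| (ties get averaged ranks).
ranks: |8|->6.5, |7|->4, |4|->2, |1|->1, |8|->6.5, |8|->6.5, |8|->6.5, |6|->3
Step 3: Attach original signs; sum ranks with positive sign and with negative sign.
W+ = 4 + 1 + 3 = 8
W- = 6.5 + 2 + 6.5 + 6.5 + 6.5 = 28
(Check: W+ + W- = 36 should equal n(n+1)/2 = 36.)
Step 4: Test statistic W = min(W+, W-) = 8.
Step 5: Ties in |d|, so use the tie-corrected normal approximation.
        E[W] = n(n+1)/4 = 8*9/4 = 18.
        Tie groups: |d|=8 (t=4); sum(t^3 - t) = 60.
        Var[W] = n(n+1)(2n+1)/24 - sum(t^3-t)/48 = 1224/24 - 60/48 = 49.75.
        z = (W - E[W]) / sqrt(Var[W]) = (8 - 18) / 7.0534 = -1.4178.
        Two-sided p = 2*Phi(z) = 0.156260.
Step 6: alpha = 0.05. fail to reject H0.

W+ = 8, W- = 28, W = min = 8, p = 0.156260, fail to reject H0.


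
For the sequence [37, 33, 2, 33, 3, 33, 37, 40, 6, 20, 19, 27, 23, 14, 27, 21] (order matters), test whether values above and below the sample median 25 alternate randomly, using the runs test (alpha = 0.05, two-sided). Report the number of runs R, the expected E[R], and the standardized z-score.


Step 1: Compute median = 25; label A = above, B = below.
Labels in order: AABABAAABBBABBAB  (n_A = 8, n_B = 8)
Step 2: Count runs R = 10.
Step 3: Under H0 (random ordering), E[R] = 2*n_A*n_B/(n_A+n_B) + 1 = 2*8*8/16 + 1 = 9.0000.
        Var[R] = 2*n_A*n_B*(2*n_A*n_B - n_A - n_B) / ((n_A+n_B)^2 * (n_A+n_B-1)) = 14336/3840 = 3.7333.
        SD[R] = 1.9322.
Step 4: Continuity-corrected z = (R - 0.5 - E[R]) / SD[R] = (10 - 0.5 - 9.0000) / 1.9322 = 0.2588.
Step 5: Two-sided p-value via normal approximation = 2*(1 - Phi(|z|)) = 0.795809.
Step 6: alpha = 0.05. fail to reject H0.

R = 10, z = 0.2588, p = 0.795809, fail to reject H0.


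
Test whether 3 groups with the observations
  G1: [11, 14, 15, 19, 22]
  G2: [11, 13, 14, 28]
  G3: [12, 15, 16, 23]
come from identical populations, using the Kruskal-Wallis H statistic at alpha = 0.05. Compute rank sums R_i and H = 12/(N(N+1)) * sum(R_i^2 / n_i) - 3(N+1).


Step 1: Combine all N = 13 observations and assign midranks.
sorted (value, group, rank): (11,G1,1.5), (11,G2,1.5), (12,G3,3), (13,G2,4), (14,G1,5.5), (14,G2,5.5), (15,G1,7.5), (15,G3,7.5), (16,G3,9), (19,G1,10), (22,G1,11), (23,G3,12), (28,G2,13)
Step 2: Sum ranks within each group.
R_1 = 35.5 (n_1 = 5)
R_2 = 24 (n_2 = 4)
R_3 = 31.5 (n_3 = 4)
Step 3: H = 12/(N(N+1)) * sum(R_i^2/n_i) - 3(N+1)
     = 12/(13*14) * (35.5^2/5 + 24^2/4 + 31.5^2/4) - 3*14
     = 0.065934 * 644.112 - 42
     = 0.468956.
Step 4: Ties present; correction factor C = 1 - 18/(13^3 - 13) = 0.991758. Corrected H = 0.468956 / 0.991758 = 0.472853.
Step 5: Under H0, H ~ chi^2(2); p-value = 0.789444.
Step 6: alpha = 0.05. fail to reject H0.

H = 0.4729, df = 2, p = 0.789444, fail to reject H0.


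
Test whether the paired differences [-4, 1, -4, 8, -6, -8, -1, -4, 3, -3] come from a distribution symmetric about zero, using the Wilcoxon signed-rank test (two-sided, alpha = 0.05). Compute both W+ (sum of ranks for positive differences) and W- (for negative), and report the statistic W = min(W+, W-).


Step 1: Drop any zero differences (none here) and take |d_i|.
|d| = [4, 1, 4, 8, 6, 8, 1, 4, 3, 3]
Step 2: Midrank |d_i| (ties get averaged ranks).
ranks: |4|->6, |1|->1.5, |4|->6, |8|->9.5, |6|->8, |8|->9.5, |1|->1.5, |4|->6, |3|->3.5, |3|->3.5
Step 3: Attach original signs; sum ranks with positive sign and with negative sign.
W+ = 1.5 + 9.5 + 3.5 = 14.5
W- = 6 + 6 + 8 + 9.5 + 1.5 + 6 + 3.5 = 40.5
(Check: W+ + W- = 55 should equal n(n+1)/2 = 55.)
Step 4: Test statistic W = min(W+, W-) = 14.5.
Step 5: Ties in |d|, so use the tie-corrected normal approximation.
        E[W] = n(n+1)/4 = 10*11/4 = 27.5.
        Tie groups: |d|=1 (t=2), |d|=3 (t=2), |d|=4 (t=3), |d|=8 (t=2); sum(t^3 - t) = 42.
        Var[W] = n(n+1)(2n+1)/24 - sum(t^3-t)/48 = 2310/24 - 42/48 = 95.375.
        z = (W - E[W]) / sqrt(Var[W]) = (14.5 - 27.5) / 9.7660 = -1.3311.
        Two-sided p = 2*Phi(z) = 0.183141.
Step 6: alpha = 0.05. fail to reject H0.

W+ = 14.5, W- = 40.5, W = min = 14.5, p = 0.183141, fail to reject H0.


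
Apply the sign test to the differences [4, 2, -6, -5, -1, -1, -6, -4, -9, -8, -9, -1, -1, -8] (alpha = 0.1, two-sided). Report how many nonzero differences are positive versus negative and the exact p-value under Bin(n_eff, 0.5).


Step 1: Discard zero differences. Original n = 14; n_eff = number of nonzero differences = 14.
Nonzero differences (with sign): +4, +2, -6, -5, -1, -1, -6, -4, -9, -8, -9, -1, -1, -8
Step 2: Count signs: positive = 2, negative = 12.
Step 3: Under H0: P(positive) = 0.5, so the number of positives S ~ Bin(14, 0.5).
Step 4: Two-sided exact p-value = sum of Bin(14,0.5) probabilities at or below the observed probability = 0.012939.
Step 5: alpha = 0.1. reject H0.

n_eff = 14, pos = 2, neg = 12, p = 0.012939, reject H0.


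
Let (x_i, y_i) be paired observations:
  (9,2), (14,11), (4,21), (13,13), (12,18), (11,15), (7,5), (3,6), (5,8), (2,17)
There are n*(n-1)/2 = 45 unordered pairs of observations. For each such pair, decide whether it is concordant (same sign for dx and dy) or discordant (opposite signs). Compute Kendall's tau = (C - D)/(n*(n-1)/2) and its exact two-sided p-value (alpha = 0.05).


Step 1: Enumerate the 45 unordered pairs (i,j) with i<j and classify each by sign(x_j-x_i) * sign(y_j-y_i).
  (1,2):dx=+5,dy=+9->C; (1,3):dx=-5,dy=+19->D; (1,4):dx=+4,dy=+11->C; (1,5):dx=+3,dy=+16->C
  (1,6):dx=+2,dy=+13->C; (1,7):dx=-2,dy=+3->D; (1,8):dx=-6,dy=+4->D; (1,9):dx=-4,dy=+6->D
  (1,10):dx=-7,dy=+15->D; (2,3):dx=-10,dy=+10->D; (2,4):dx=-1,dy=+2->D; (2,5):dx=-2,dy=+7->D
  (2,6):dx=-3,dy=+4->D; (2,7):dx=-7,dy=-6->C; (2,8):dx=-11,dy=-5->C; (2,9):dx=-9,dy=-3->C
  (2,10):dx=-12,dy=+6->D; (3,4):dx=+9,dy=-8->D; (3,5):dx=+8,dy=-3->D; (3,6):dx=+7,dy=-6->D
  (3,7):dx=+3,dy=-16->D; (3,8):dx=-1,dy=-15->C; (3,9):dx=+1,dy=-13->D; (3,10):dx=-2,dy=-4->C
  (4,5):dx=-1,dy=+5->D; (4,6):dx=-2,dy=+2->D; (4,7):dx=-6,dy=-8->C; (4,8):dx=-10,dy=-7->C
  (4,9):dx=-8,dy=-5->C; (4,10):dx=-11,dy=+4->D; (5,6):dx=-1,dy=-3->C; (5,7):dx=-5,dy=-13->C
  (5,8):dx=-9,dy=-12->C; (5,9):dx=-7,dy=-10->C; (5,10):dx=-10,dy=-1->C; (6,7):dx=-4,dy=-10->C
  (6,8):dx=-8,dy=-9->C; (6,9):dx=-6,dy=-7->C; (6,10):dx=-9,dy=+2->D; (7,8):dx=-4,dy=+1->D
  (7,9):dx=-2,dy=+3->D; (7,10):dx=-5,dy=+12->D; (8,9):dx=+2,dy=+2->C; (8,10):dx=-1,dy=+11->D
  (9,10):dx=-3,dy=+9->D
Step 2: C = 21, D = 24, total pairs = 45.
Step 3: tau = (C - D)/(n(n-1)/2) = (21 - 24)/45 = -0.066667.
Step 4: Exact two-sided p-value (enumerate n! = 3628800 permutations of y under H0): p = 0.861801.
Step 5: alpha = 0.05. fail to reject H0.

tau_b = -0.0667 (C=21, D=24), p = 0.861801, fail to reject H0.


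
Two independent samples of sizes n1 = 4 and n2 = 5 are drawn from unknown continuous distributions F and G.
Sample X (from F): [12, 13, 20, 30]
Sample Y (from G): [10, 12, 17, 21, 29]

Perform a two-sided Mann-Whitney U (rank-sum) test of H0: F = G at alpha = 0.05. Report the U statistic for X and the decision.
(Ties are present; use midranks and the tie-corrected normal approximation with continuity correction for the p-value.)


Step 1: Combine and sort all 9 observations; assign midranks.
sorted (value, group): (10,Y), (12,X), (12,Y), (13,X), (17,Y), (20,X), (21,Y), (29,Y), (30,X)
ranks: 10->1, 12->2.5, 12->2.5, 13->4, 17->5, 20->6, 21->7, 29->8, 30->9
Step 2: Rank sum for X: R1 = 2.5 + 4 + 6 + 9 = 21.5.
Step 3: U_X = R1 - n1(n1+1)/2 = 21.5 - 4*5/2 = 21.5 - 10 = 11.5.
       U_Y = n1*n2 - U_X = 20 - 11.5 = 8.5.
Step 4: Ties are present, so use the tie-corrected normal approximation (with continuity correction) for the p-value.
Step 5: p-value = 0.805701; compare to alpha = 0.05. fail to reject H0.

U_X = 11.5, p = 0.805701, fail to reject H0 at alpha = 0.05.


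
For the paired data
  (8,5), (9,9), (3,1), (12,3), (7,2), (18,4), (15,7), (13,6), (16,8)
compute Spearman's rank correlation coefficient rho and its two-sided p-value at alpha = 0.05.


Step 1: Rank x and y separately (midranks; no ties here).
rank(x): 8->3, 9->4, 3->1, 12->5, 7->2, 18->9, 15->7, 13->6, 16->8
rank(y): 5->5, 9->9, 1->1, 3->3, 2->2, 4->4, 7->7, 6->6, 8->8
Step 2: d_i = R_x(i) - R_y(i); compute d_i^2.
  (3-5)^2=4, (4-9)^2=25, (1-1)^2=0, (5-3)^2=4, (2-2)^2=0, (9-4)^2=25, (7-7)^2=0, (6-6)^2=0, (8-8)^2=0
sum(d^2) = 58.
Step 3: rho = 1 - 6*58 / (9*(9^2 - 1)) = 1 - 348/720 = 0.516667.
Step 4: Under H0, t = rho * sqrt((n-2)/(1-rho^2)) = 1.5966 ~ t(7).
Step 5: Two-sided p-value from the t-distribution with 7 df = 0.154390.
Step 6: alpha = 0.05. fail to reject H0.

rho = 0.5167, p = 0.154390, fail to reject H0 at alpha = 0.05.


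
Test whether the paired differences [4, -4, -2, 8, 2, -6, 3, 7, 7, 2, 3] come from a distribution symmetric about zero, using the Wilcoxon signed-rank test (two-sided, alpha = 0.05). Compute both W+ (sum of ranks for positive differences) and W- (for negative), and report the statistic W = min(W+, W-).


Step 1: Drop any zero differences (none here) and take |d_i|.
|d| = [4, 4, 2, 8, 2, 6, 3, 7, 7, 2, 3]
Step 2: Midrank |d_i| (ties get averaged ranks).
ranks: |4|->6.5, |4|->6.5, |2|->2, |8|->11, |2|->2, |6|->8, |3|->4.5, |7|->9.5, |7|->9.5, |2|->2, |3|->4.5
Step 3: Attach original signs; sum ranks with positive sign and with negative sign.
W+ = 6.5 + 11 + 2 + 4.5 + 9.5 + 9.5 + 2 + 4.5 = 49.5
W- = 6.5 + 2 + 8 = 16.5
(Check: W+ + W- = 66 should equal n(n+1)/2 = 66.)
Step 4: Test statistic W = min(W+, W-) = 16.5.
Step 5: Ties in |d|, so use the tie-corrected normal approximation.
        E[W] = n(n+1)/4 = 11*12/4 = 33.
        Tie groups: |d|=2 (t=3), |d|=3 (t=2), |d|=4 (t=2), |d|=7 (t=2); sum(t^3 - t) = 42.
        Var[W] = n(n+1)(2n+1)/24 - sum(t^3-t)/48 = 3036/24 - 42/48 = 125.625.
        z = (W - E[W]) / sqrt(Var[W]) = (16.5 - 33) / 11.2083 = -1.4721.
        Two-sided p = 2*Phi(z) = 0.140986.
Step 6: alpha = 0.05. fail to reject H0.

W+ = 49.5, W- = 16.5, W = min = 16.5, p = 0.140986, fail to reject H0.


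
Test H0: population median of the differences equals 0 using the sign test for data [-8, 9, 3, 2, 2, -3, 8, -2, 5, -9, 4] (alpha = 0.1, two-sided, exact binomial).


Step 1: Discard zero differences. Original n = 11; n_eff = number of nonzero differences = 11.
Nonzero differences (with sign): -8, +9, +3, +2, +2, -3, +8, -2, +5, -9, +4
Step 2: Count signs: positive = 7, negative = 4.
Step 3: Under H0: P(positive) = 0.5, so the number of positives S ~ Bin(11, 0.5).
Step 4: Two-sided exact p-value = sum of Bin(11,0.5) probabilities at or below the observed probability = 0.548828.
Step 5: alpha = 0.1. fail to reject H0.

n_eff = 11, pos = 7, neg = 4, p = 0.548828, fail to reject H0.


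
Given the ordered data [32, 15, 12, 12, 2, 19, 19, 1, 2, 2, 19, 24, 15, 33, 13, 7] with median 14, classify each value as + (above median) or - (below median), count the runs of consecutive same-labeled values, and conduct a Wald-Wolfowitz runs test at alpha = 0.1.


Step 1: Compute median = 14; label A = above, B = below.
Labels in order: AABBBAABBBAAAABB  (n_A = 8, n_B = 8)
Step 2: Count runs R = 6.
Step 3: Under H0 (random ordering), E[R] = 2*n_A*n_B/(n_A+n_B) + 1 = 2*8*8/16 + 1 = 9.0000.
        Var[R] = 2*n_A*n_B*(2*n_A*n_B - n_A - n_B) / ((n_A+n_B)^2 * (n_A+n_B-1)) = 14336/3840 = 3.7333.
        SD[R] = 1.9322.
Step 4: Continuity-corrected z = (R + 0.5 - E[R]) / SD[R] = (6 + 0.5 - 9.0000) / 1.9322 = -1.2939.
Step 5: Two-sided p-value via normal approximation = 2*(1 - Phi(|z|)) = 0.195709.
Step 6: alpha = 0.1. fail to reject H0.

R = 6, z = -1.2939, p = 0.195709, fail to reject H0.


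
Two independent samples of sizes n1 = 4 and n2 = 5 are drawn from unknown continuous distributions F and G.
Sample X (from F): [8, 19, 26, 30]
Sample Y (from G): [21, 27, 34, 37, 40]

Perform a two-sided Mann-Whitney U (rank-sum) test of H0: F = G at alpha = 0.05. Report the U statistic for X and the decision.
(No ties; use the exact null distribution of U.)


Step 1: Combine and sort all 9 observations; assign midranks.
sorted (value, group): (8,X), (19,X), (21,Y), (26,X), (27,Y), (30,X), (34,Y), (37,Y), (40,Y)
ranks: 8->1, 19->2, 21->3, 26->4, 27->5, 30->6, 34->7, 37->8, 40->9
Step 2: Rank sum for X: R1 = 1 + 2 + 4 + 6 = 13.
Step 3: U_X = R1 - n1(n1+1)/2 = 13 - 4*5/2 = 13 - 10 = 3.
       U_Y = n1*n2 - U_X = 20 - 3 = 17.
Step 4: No ties, so the exact null distribution of U (based on enumerating the C(9,4) = 126 equally likely rank assignments) gives the two-sided p-value.
Step 5: p-value = 0.111111; compare to alpha = 0.05. fail to reject H0.

U_X = 3, p = 0.111111, fail to reject H0 at alpha = 0.05.


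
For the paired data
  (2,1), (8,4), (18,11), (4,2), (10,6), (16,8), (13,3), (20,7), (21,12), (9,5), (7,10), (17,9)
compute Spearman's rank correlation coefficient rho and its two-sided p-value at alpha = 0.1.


Step 1: Rank x and y separately (midranks; no ties here).
rank(x): 2->1, 8->4, 18->10, 4->2, 10->6, 16->8, 13->7, 20->11, 21->12, 9->5, 7->3, 17->9
rank(y): 1->1, 4->4, 11->11, 2->2, 6->6, 8->8, 3->3, 7->7, 12->12, 5->5, 10->10, 9->9
Step 2: d_i = R_x(i) - R_y(i); compute d_i^2.
  (1-1)^2=0, (4-4)^2=0, (10-11)^2=1, (2-2)^2=0, (6-6)^2=0, (8-8)^2=0, (7-3)^2=16, (11-7)^2=16, (12-12)^2=0, (5-5)^2=0, (3-10)^2=49, (9-9)^2=0
sum(d^2) = 82.
Step 3: rho = 1 - 6*82 / (12*(12^2 - 1)) = 1 - 492/1716 = 0.713287.
Step 4: Under H0, t = rho * sqrt((n-2)/(1-rho^2)) = 3.2183 ~ t(10).
Step 5: Two-sided p-value from the t-distribution with 10 df = 0.009202.
Step 6: alpha = 0.1. reject H0.

rho = 0.7133, p = 0.009202, reject H0 at alpha = 0.1.


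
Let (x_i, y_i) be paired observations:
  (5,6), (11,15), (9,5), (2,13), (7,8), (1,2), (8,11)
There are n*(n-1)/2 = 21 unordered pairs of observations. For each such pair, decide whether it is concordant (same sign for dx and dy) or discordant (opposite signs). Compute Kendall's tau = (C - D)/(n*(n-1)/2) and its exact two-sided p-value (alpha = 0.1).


Step 1: Enumerate the 21 unordered pairs (i,j) with i<j and classify each by sign(x_j-x_i) * sign(y_j-y_i).
  (1,2):dx=+6,dy=+9->C; (1,3):dx=+4,dy=-1->D; (1,4):dx=-3,dy=+7->D; (1,5):dx=+2,dy=+2->C
  (1,6):dx=-4,dy=-4->C; (1,7):dx=+3,dy=+5->C; (2,3):dx=-2,dy=-10->C; (2,4):dx=-9,dy=-2->C
  (2,5):dx=-4,dy=-7->C; (2,6):dx=-10,dy=-13->C; (2,7):dx=-3,dy=-4->C; (3,4):dx=-7,dy=+8->D
  (3,5):dx=-2,dy=+3->D; (3,6):dx=-8,dy=-3->C; (3,7):dx=-1,dy=+6->D; (4,5):dx=+5,dy=-5->D
  (4,6):dx=-1,dy=-11->C; (4,7):dx=+6,dy=-2->D; (5,6):dx=-6,dy=-6->C; (5,7):dx=+1,dy=+3->C
  (6,7):dx=+7,dy=+9->C
Step 2: C = 14, D = 7, total pairs = 21.
Step 3: tau = (C - D)/(n(n-1)/2) = (14 - 7)/21 = 0.333333.
Step 4: Exact two-sided p-value (enumerate n! = 5040 permutations of y under H0): p = 0.381349.
Step 5: alpha = 0.1. fail to reject H0.

tau_b = 0.3333 (C=14, D=7), p = 0.381349, fail to reject H0.


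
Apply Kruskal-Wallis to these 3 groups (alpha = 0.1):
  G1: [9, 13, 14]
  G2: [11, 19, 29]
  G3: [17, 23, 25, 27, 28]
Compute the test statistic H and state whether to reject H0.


Step 1: Combine all N = 11 observations and assign midranks.
sorted (value, group, rank): (9,G1,1), (11,G2,2), (13,G1,3), (14,G1,4), (17,G3,5), (19,G2,6), (23,G3,7), (25,G3,8), (27,G3,9), (28,G3,10), (29,G2,11)
Step 2: Sum ranks within each group.
R_1 = 8 (n_1 = 3)
R_2 = 19 (n_2 = 3)
R_3 = 39 (n_3 = 5)
Step 3: H = 12/(N(N+1)) * sum(R_i^2/n_i) - 3(N+1)
     = 12/(11*12) * (8^2/3 + 19^2/3 + 39^2/5) - 3*12
     = 0.090909 * 445.867 - 36
     = 4.533333.
Step 4: No ties, so H is used without correction.
Step 5: Under H0, H ~ chi^2(2); p-value = 0.103657.
Step 6: alpha = 0.1. fail to reject H0.

H = 4.5333, df = 2, p = 0.103657, fail to reject H0.


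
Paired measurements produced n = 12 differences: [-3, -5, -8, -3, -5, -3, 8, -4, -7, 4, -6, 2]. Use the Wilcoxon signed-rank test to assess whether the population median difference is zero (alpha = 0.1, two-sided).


Step 1: Drop any zero differences (none here) and take |d_i|.
|d| = [3, 5, 8, 3, 5, 3, 8, 4, 7, 4, 6, 2]
Step 2: Midrank |d_i| (ties get averaged ranks).
ranks: |3|->3, |5|->7.5, |8|->11.5, |3|->3, |5|->7.5, |3|->3, |8|->11.5, |4|->5.5, |7|->10, |4|->5.5, |6|->9, |2|->1
Step 3: Attach original signs; sum ranks with positive sign and with negative sign.
W+ = 11.5 + 5.5 + 1 = 18
W- = 3 + 7.5 + 11.5 + 3 + 7.5 + 3 + 5.5 + 10 + 9 = 60
(Check: W+ + W- = 78 should equal n(n+1)/2 = 78.)
Step 4: Test statistic W = min(W+, W-) = 18.
Step 5: Ties in |d|, so use the tie-corrected normal approximation.
        E[W] = n(n+1)/4 = 12*13/4 = 39.
        Tie groups: |d|=3 (t=3), |d|=4 (t=2), |d|=5 (t=2), |d|=8 (t=2); sum(t^3 - t) = 42.
        Var[W] = n(n+1)(2n+1)/24 - sum(t^3-t)/48 = 3900/24 - 42/48 = 161.625.
        z = (W - E[W]) / sqrt(Var[W]) = (18 - 39) / 12.7132 = -1.6518.
        Two-sided p = 2*Phi(z) = 0.098569.
Step 6: alpha = 0.1. reject H0.

W+ = 18, W- = 60, W = min = 18, p = 0.098569, reject H0.


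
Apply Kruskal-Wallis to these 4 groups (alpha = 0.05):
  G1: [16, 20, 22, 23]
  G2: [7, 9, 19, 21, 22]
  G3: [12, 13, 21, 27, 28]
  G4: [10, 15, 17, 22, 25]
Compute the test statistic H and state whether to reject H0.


Step 1: Combine all N = 19 observations and assign midranks.
sorted (value, group, rank): (7,G2,1), (9,G2,2), (10,G4,3), (12,G3,4), (13,G3,5), (15,G4,6), (16,G1,7), (17,G4,8), (19,G2,9), (20,G1,10), (21,G2,11.5), (21,G3,11.5), (22,G1,14), (22,G2,14), (22,G4,14), (23,G1,16), (25,G4,17), (27,G3,18), (28,G3,19)
Step 2: Sum ranks within each group.
R_1 = 47 (n_1 = 4)
R_2 = 37.5 (n_2 = 5)
R_3 = 57.5 (n_3 = 5)
R_4 = 48 (n_4 = 5)
Step 3: H = 12/(N(N+1)) * sum(R_i^2/n_i) - 3(N+1)
     = 12/(19*20) * (47^2/4 + 37.5^2/5 + 57.5^2/5 + 48^2/5) - 3*20
     = 0.031579 * 1955.55 - 60
     = 1.754211.
Step 4: Ties present; correction factor C = 1 - 30/(19^3 - 19) = 0.995614. Corrected H = 1.754211 / 0.995614 = 1.761938.
Step 5: Under H0, H ~ chi^2(3); p-value = 0.623252.
Step 6: alpha = 0.05. fail to reject H0.

H = 1.7619, df = 3, p = 0.623252, fail to reject H0.


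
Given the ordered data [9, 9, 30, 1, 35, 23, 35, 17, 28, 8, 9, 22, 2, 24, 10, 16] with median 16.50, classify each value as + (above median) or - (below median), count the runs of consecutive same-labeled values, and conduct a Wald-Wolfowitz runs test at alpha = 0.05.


Step 1: Compute median = 16.50; label A = above, B = below.
Labels in order: BBABAAAAABBABABB  (n_A = 8, n_B = 8)
Step 2: Count runs R = 9.
Step 3: Under H0 (random ordering), E[R] = 2*n_A*n_B/(n_A+n_B) + 1 = 2*8*8/16 + 1 = 9.0000.
        Var[R] = 2*n_A*n_B*(2*n_A*n_B - n_A - n_B) / ((n_A+n_B)^2 * (n_A+n_B-1)) = 14336/3840 = 3.7333.
        SD[R] = 1.9322.
Step 4: R = E[R], so z = 0 with no continuity correction.
Step 5: Two-sided p-value via normal approximation = 2*(1 - Phi(|z|)) = 1.000000.
Step 6: alpha = 0.05. fail to reject H0.

R = 9, z = 0.0000, p = 1.000000, fail to reject H0.


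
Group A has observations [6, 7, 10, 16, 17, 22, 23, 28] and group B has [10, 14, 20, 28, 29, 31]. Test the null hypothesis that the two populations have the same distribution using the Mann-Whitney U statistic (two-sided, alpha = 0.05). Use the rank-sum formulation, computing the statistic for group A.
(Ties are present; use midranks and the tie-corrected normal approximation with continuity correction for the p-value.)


Step 1: Combine and sort all 14 observations; assign midranks.
sorted (value, group): (6,X), (7,X), (10,X), (10,Y), (14,Y), (16,X), (17,X), (20,Y), (22,X), (23,X), (28,X), (28,Y), (29,Y), (31,Y)
ranks: 6->1, 7->2, 10->3.5, 10->3.5, 14->5, 16->6, 17->7, 20->8, 22->9, 23->10, 28->11.5, 28->11.5, 29->13, 31->14
Step 2: Rank sum for X: R1 = 1 + 2 + 3.5 + 6 + 7 + 9 + 10 + 11.5 = 50.
Step 3: U_X = R1 - n1(n1+1)/2 = 50 - 8*9/2 = 50 - 36 = 14.
       U_Y = n1*n2 - U_X = 48 - 14 = 34.
Step 4: Ties are present, so use the tie-corrected normal approximation (with continuity correction) for the p-value.
Step 5: p-value = 0.219016; compare to alpha = 0.05. fail to reject H0.

U_X = 14, p = 0.219016, fail to reject H0 at alpha = 0.05.


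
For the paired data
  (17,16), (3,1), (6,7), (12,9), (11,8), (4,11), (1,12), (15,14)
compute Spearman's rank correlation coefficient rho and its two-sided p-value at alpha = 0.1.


Step 1: Rank x and y separately (midranks; no ties here).
rank(x): 17->8, 3->2, 6->4, 12->6, 11->5, 4->3, 1->1, 15->7
rank(y): 16->8, 1->1, 7->2, 9->4, 8->3, 11->5, 12->6, 14->7
Step 2: d_i = R_x(i) - R_y(i); compute d_i^2.
  (8-8)^2=0, (2-1)^2=1, (4-2)^2=4, (6-4)^2=4, (5-3)^2=4, (3-5)^2=4, (1-6)^2=25, (7-7)^2=0
sum(d^2) = 42.
Step 3: rho = 1 - 6*42 / (8*(8^2 - 1)) = 1 - 252/504 = 0.500000.
Step 4: Under H0, t = rho * sqrt((n-2)/(1-rho^2)) = 1.4142 ~ t(6).
Step 5: Two-sided p-value from the t-distribution with 6 df = 0.207031.
Step 6: alpha = 0.1. fail to reject H0.

rho = 0.5000, p = 0.207031, fail to reject H0 at alpha = 0.1.


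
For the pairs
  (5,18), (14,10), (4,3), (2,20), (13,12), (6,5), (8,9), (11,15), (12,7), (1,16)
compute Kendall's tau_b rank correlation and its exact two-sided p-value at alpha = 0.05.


Step 1: Enumerate the 45 unordered pairs (i,j) with i<j and classify each by sign(x_j-x_i) * sign(y_j-y_i).
  (1,2):dx=+9,dy=-8->D; (1,3):dx=-1,dy=-15->C; (1,4):dx=-3,dy=+2->D; (1,5):dx=+8,dy=-6->D
  (1,6):dx=+1,dy=-13->D; (1,7):dx=+3,dy=-9->D; (1,8):dx=+6,dy=-3->D; (1,9):dx=+7,dy=-11->D
  (1,10):dx=-4,dy=-2->C; (2,3):dx=-10,dy=-7->C; (2,4):dx=-12,dy=+10->D; (2,5):dx=-1,dy=+2->D
  (2,6):dx=-8,dy=-5->C; (2,7):dx=-6,dy=-1->C; (2,8):dx=-3,dy=+5->D; (2,9):dx=-2,dy=-3->C
  (2,10):dx=-13,dy=+6->D; (3,4):dx=-2,dy=+17->D; (3,5):dx=+9,dy=+9->C; (3,6):dx=+2,dy=+2->C
  (3,7):dx=+4,dy=+6->C; (3,8):dx=+7,dy=+12->C; (3,9):dx=+8,dy=+4->C; (3,10):dx=-3,dy=+13->D
  (4,5):dx=+11,dy=-8->D; (4,6):dx=+4,dy=-15->D; (4,7):dx=+6,dy=-11->D; (4,8):dx=+9,dy=-5->D
  (4,9):dx=+10,dy=-13->D; (4,10):dx=-1,dy=-4->C; (5,6):dx=-7,dy=-7->C; (5,7):dx=-5,dy=-3->C
  (5,8):dx=-2,dy=+3->D; (5,9):dx=-1,dy=-5->C; (5,10):dx=-12,dy=+4->D; (6,7):dx=+2,dy=+4->C
  (6,8):dx=+5,dy=+10->C; (6,9):dx=+6,dy=+2->C; (6,10):dx=-5,dy=+11->D; (7,8):dx=+3,dy=+6->C
  (7,9):dx=+4,dy=-2->D; (7,10):dx=-7,dy=+7->D; (8,9):dx=+1,dy=-8->D; (8,10):dx=-10,dy=+1->D
  (9,10):dx=-11,dy=+9->D
Step 2: C = 19, D = 26, total pairs = 45.
Step 3: tau = (C - D)/(n(n-1)/2) = (19 - 26)/45 = -0.155556.
Step 4: Exact two-sided p-value (enumerate n! = 3628800 permutations of y under H0): p = 0.600654.
Step 5: alpha = 0.05. fail to reject H0.

tau_b = -0.1556 (C=19, D=26), p = 0.600654, fail to reject H0.


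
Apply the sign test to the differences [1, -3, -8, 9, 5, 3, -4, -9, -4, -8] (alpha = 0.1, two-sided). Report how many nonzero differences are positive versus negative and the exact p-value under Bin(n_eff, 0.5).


Step 1: Discard zero differences. Original n = 10; n_eff = number of nonzero differences = 10.
Nonzero differences (with sign): +1, -3, -8, +9, +5, +3, -4, -9, -4, -8
Step 2: Count signs: positive = 4, negative = 6.
Step 3: Under H0: P(positive) = 0.5, so the number of positives S ~ Bin(10, 0.5).
Step 4: Two-sided exact p-value = sum of Bin(10,0.5) probabilities at or below the observed probability = 0.753906.
Step 5: alpha = 0.1. fail to reject H0.

n_eff = 10, pos = 4, neg = 6, p = 0.753906, fail to reject H0.


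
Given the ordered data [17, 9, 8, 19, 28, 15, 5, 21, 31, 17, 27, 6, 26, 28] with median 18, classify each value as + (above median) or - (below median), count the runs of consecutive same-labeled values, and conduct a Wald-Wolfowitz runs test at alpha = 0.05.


Step 1: Compute median = 18; label A = above, B = below.
Labels in order: BBBAABBAABABAA  (n_A = 7, n_B = 7)
Step 2: Count runs R = 8.
Step 3: Under H0 (random ordering), E[R] = 2*n_A*n_B/(n_A+n_B) + 1 = 2*7*7/14 + 1 = 8.0000.
        Var[R] = 2*n_A*n_B*(2*n_A*n_B - n_A - n_B) / ((n_A+n_B)^2 * (n_A+n_B-1)) = 8232/2548 = 3.2308.
        SD[R] = 1.7974.
Step 4: R = E[R], so z = 0 with no continuity correction.
Step 5: Two-sided p-value via normal approximation = 2*(1 - Phi(|z|)) = 1.000000.
Step 6: alpha = 0.05. fail to reject H0.

R = 8, z = 0.0000, p = 1.000000, fail to reject H0.


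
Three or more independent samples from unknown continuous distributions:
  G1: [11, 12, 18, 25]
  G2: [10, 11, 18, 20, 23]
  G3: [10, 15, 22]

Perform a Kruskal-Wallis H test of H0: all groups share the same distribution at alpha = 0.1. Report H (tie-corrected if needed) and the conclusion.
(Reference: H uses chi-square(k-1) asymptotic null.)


Step 1: Combine all N = 12 observations and assign midranks.
sorted (value, group, rank): (10,G2,1.5), (10,G3,1.5), (11,G1,3.5), (11,G2,3.5), (12,G1,5), (15,G3,6), (18,G1,7.5), (18,G2,7.5), (20,G2,9), (22,G3,10), (23,G2,11), (25,G1,12)
Step 2: Sum ranks within each group.
R_1 = 28 (n_1 = 4)
R_2 = 32.5 (n_2 = 5)
R_3 = 17.5 (n_3 = 3)
Step 3: H = 12/(N(N+1)) * sum(R_i^2/n_i) - 3(N+1)
     = 12/(12*13) * (28^2/4 + 32.5^2/5 + 17.5^2/3) - 3*13
     = 0.076923 * 509.333 - 39
     = 0.179487.
Step 4: Ties present; correction factor C = 1 - 18/(12^3 - 12) = 0.989510. Corrected H = 0.179487 / 0.989510 = 0.181390.
Step 5: Under H0, H ~ chi^2(2); p-value = 0.913296.
Step 6: alpha = 0.1. fail to reject H0.

H = 0.1814, df = 2, p = 0.913296, fail to reject H0.


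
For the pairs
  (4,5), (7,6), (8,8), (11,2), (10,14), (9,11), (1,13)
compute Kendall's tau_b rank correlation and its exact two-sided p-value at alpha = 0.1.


Step 1: Enumerate the 21 unordered pairs (i,j) with i<j and classify each by sign(x_j-x_i) * sign(y_j-y_i).
  (1,2):dx=+3,dy=+1->C; (1,3):dx=+4,dy=+3->C; (1,4):dx=+7,dy=-3->D; (1,5):dx=+6,dy=+9->C
  (1,6):dx=+5,dy=+6->C; (1,7):dx=-3,dy=+8->D; (2,3):dx=+1,dy=+2->C; (2,4):dx=+4,dy=-4->D
  (2,5):dx=+3,dy=+8->C; (2,6):dx=+2,dy=+5->C; (2,7):dx=-6,dy=+7->D; (3,4):dx=+3,dy=-6->D
  (3,5):dx=+2,dy=+6->C; (3,6):dx=+1,dy=+3->C; (3,7):dx=-7,dy=+5->D; (4,5):dx=-1,dy=+12->D
  (4,6):dx=-2,dy=+9->D; (4,7):dx=-10,dy=+11->D; (5,6):dx=-1,dy=-3->C; (5,7):dx=-9,dy=-1->C
  (6,7):dx=-8,dy=+2->D
Step 2: C = 11, D = 10, total pairs = 21.
Step 3: tau = (C - D)/(n(n-1)/2) = (11 - 10)/21 = 0.047619.
Step 4: Exact two-sided p-value (enumerate n! = 5040 permutations of y under H0): p = 1.000000.
Step 5: alpha = 0.1. fail to reject H0.

tau_b = 0.0476 (C=11, D=10), p = 1.000000, fail to reject H0.


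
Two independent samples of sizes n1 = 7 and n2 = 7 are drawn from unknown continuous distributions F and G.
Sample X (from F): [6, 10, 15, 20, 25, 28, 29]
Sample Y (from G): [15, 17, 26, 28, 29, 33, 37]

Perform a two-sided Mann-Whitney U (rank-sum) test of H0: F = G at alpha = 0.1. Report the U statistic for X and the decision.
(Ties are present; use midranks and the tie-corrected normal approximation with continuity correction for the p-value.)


Step 1: Combine and sort all 14 observations; assign midranks.
sorted (value, group): (6,X), (10,X), (15,X), (15,Y), (17,Y), (20,X), (25,X), (26,Y), (28,X), (28,Y), (29,X), (29,Y), (33,Y), (37,Y)
ranks: 6->1, 10->2, 15->3.5, 15->3.5, 17->5, 20->6, 25->7, 26->8, 28->9.5, 28->9.5, 29->11.5, 29->11.5, 33->13, 37->14
Step 2: Rank sum for X: R1 = 1 + 2 + 3.5 + 6 + 7 + 9.5 + 11.5 = 40.5.
Step 3: U_X = R1 - n1(n1+1)/2 = 40.5 - 7*8/2 = 40.5 - 28 = 12.5.
       U_Y = n1*n2 - U_X = 49 - 12.5 = 36.5.
Step 4: Ties are present, so use the tie-corrected normal approximation (with continuity correction) for the p-value.
Step 5: p-value = 0.140405; compare to alpha = 0.1. fail to reject H0.

U_X = 12.5, p = 0.140405, fail to reject H0 at alpha = 0.1.


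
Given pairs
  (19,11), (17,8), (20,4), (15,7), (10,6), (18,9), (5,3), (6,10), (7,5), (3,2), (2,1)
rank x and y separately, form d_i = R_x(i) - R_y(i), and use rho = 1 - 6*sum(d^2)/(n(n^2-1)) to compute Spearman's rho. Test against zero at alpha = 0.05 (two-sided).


Step 1: Rank x and y separately (midranks; no ties here).
rank(x): 19->10, 17->8, 20->11, 15->7, 10->6, 18->9, 5->3, 6->4, 7->5, 3->2, 2->1
rank(y): 11->11, 8->8, 4->4, 7->7, 6->6, 9->9, 3->3, 10->10, 5->5, 2->2, 1->1
Step 2: d_i = R_x(i) - R_y(i); compute d_i^2.
  (10-11)^2=1, (8-8)^2=0, (11-4)^2=49, (7-7)^2=0, (6-6)^2=0, (9-9)^2=0, (3-3)^2=0, (4-10)^2=36, (5-5)^2=0, (2-2)^2=0, (1-1)^2=0
sum(d^2) = 86.
Step 3: rho = 1 - 6*86 / (11*(11^2 - 1)) = 1 - 516/1320 = 0.609091.
Step 4: Under H0, t = rho * sqrt((n-2)/(1-rho^2)) = 2.3040 ~ t(9).
Step 5: Two-sided p-value from the t-distribution with 9 df = 0.046696.
Step 6: alpha = 0.05. reject H0.

rho = 0.6091, p = 0.046696, reject H0 at alpha = 0.05.


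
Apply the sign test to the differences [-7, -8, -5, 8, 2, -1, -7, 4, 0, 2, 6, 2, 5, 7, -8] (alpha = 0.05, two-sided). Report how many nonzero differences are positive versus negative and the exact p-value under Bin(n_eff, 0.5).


Step 1: Discard zero differences. Original n = 15; n_eff = number of nonzero differences = 14.
Nonzero differences (with sign): -7, -8, -5, +8, +2, -1, -7, +4, +2, +6, +2, +5, +7, -8
Step 2: Count signs: positive = 8, negative = 6.
Step 3: Under H0: P(positive) = 0.5, so the number of positives S ~ Bin(14, 0.5).
Step 4: Two-sided exact p-value = sum of Bin(14,0.5) probabilities at or below the observed probability = 0.790527.
Step 5: alpha = 0.05. fail to reject H0.

n_eff = 14, pos = 8, neg = 6, p = 0.790527, fail to reject H0.


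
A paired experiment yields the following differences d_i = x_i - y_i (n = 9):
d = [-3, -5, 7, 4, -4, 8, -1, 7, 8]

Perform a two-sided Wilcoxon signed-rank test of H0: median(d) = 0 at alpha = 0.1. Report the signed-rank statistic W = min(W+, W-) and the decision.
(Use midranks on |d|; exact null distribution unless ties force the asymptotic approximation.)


Step 1: Drop any zero differences (none here) and take |d_i|.
|d| = [3, 5, 7, 4, 4, 8, 1, 7, 8]
Step 2: Midrank |d_i| (ties get averaged ranks).
ranks: |3|->2, |5|->5, |7|->6.5, |4|->3.5, |4|->3.5, |8|->8.5, |1|->1, |7|->6.5, |8|->8.5
Step 3: Attach original signs; sum ranks with positive sign and with negative sign.
W+ = 6.5 + 3.5 + 8.5 + 6.5 + 8.5 = 33.5
W- = 2 + 5 + 3.5 + 1 = 11.5
(Check: W+ + W- = 45 should equal n(n+1)/2 = 45.)
Step 4: Test statistic W = min(W+, W-) = 11.5.
Step 5: Ties in |d|, so use the tie-corrected normal approximation.
        E[W] = n(n+1)/4 = 9*10/4 = 22.5.
        Tie groups: |d|=4 (t=2), |d|=7 (t=2), |d|=8 (t=2); sum(t^3 - t) = 18.
        Var[W] = n(n+1)(2n+1)/24 - sum(t^3-t)/48 = 1710/24 - 18/48 = 70.875.
        z = (W - E[W]) / sqrt(Var[W]) = (11.5 - 22.5) / 8.4187 = -1.3066.
        Two-sided p = 2*Phi(z) = 0.191345.
Step 6: alpha = 0.1. fail to reject H0.

W+ = 33.5, W- = 11.5, W = min = 11.5, p = 0.191345, fail to reject H0.
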